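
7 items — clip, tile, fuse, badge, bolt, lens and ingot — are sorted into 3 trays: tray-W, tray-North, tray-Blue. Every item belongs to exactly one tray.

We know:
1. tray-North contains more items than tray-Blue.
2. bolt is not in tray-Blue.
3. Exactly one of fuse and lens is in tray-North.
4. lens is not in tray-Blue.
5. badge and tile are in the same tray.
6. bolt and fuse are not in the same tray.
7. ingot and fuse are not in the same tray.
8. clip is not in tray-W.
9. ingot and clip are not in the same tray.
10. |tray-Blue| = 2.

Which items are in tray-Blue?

From (2): bolt ∉ tray-Blue.
From (4): lens ∉ tray-Blue.
From (8): clip ∉ tray-W.
Suppose clip ∉ tray-Blue: no assignment then satisfies all the clues, so clip ∈ tray-Blue.

tray-Blue = {clip, fuse}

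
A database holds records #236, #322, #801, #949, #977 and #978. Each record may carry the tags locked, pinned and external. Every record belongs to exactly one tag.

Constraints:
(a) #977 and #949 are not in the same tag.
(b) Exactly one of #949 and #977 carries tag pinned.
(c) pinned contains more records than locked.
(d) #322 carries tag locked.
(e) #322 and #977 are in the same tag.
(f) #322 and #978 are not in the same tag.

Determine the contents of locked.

locked = {#322, #977}

From (d): #322 ∈ locked.
(e): #977 matches #322: #977 ∈ locked.
(f): #978 ∉ locked.
(a): #949 ∉ locked.
(b) (exactly one): #949 ∈ pinned.
Suppose #236 ∈ locked: no assignment then satisfies all the clues, so #236 ∉ locked.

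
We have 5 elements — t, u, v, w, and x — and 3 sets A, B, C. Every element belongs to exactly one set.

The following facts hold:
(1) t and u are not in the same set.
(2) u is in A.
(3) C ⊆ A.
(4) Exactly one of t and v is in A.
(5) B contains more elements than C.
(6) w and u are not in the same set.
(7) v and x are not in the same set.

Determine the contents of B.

From (2): u ∈ A.
(1): t ∉ A.
(3) contrapositive: t ∉ C.
(4) (exactly one): v ∈ A.
(6): w ∉ A.
(7): x ∉ A.
Only one set left: t ∈ B.
(3) contrapositive: w ∉ C.
(3) contrapositive: x ∉ C.
Only one set left: w ∈ B.
Only one set left: x ∈ B.

B = {t, w, x}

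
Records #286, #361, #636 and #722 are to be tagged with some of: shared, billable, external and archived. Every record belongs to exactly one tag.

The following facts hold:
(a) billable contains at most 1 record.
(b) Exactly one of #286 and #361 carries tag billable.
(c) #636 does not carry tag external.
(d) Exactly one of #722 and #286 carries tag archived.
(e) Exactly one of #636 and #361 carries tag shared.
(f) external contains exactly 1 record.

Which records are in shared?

shared = {#636}

From (c): #636 ∉ external.
Suppose #286 ∈ shared: no assignment then satisfies all the clues, so #286 ∉ shared.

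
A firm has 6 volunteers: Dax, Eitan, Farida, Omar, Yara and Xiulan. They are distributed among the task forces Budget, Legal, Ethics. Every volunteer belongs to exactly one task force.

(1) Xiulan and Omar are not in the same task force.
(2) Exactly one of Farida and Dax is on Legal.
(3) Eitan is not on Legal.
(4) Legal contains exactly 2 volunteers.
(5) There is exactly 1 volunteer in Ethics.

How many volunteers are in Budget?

3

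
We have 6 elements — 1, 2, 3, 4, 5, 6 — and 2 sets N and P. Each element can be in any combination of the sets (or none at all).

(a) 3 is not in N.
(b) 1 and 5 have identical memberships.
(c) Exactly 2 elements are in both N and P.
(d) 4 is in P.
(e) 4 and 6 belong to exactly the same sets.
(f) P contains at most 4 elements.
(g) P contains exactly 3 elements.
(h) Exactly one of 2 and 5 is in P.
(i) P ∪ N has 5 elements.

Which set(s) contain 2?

2: P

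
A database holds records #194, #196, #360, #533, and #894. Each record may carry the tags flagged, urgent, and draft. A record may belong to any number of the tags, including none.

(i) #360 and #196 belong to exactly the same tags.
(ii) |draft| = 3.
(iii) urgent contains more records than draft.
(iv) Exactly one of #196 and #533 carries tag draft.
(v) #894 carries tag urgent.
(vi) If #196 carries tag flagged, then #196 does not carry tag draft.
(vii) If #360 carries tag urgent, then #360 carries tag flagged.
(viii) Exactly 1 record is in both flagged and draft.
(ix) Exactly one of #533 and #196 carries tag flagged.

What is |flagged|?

3

From (v): #894 ∈ urgent.
Suppose #194 ∉ draft: no assignment then satisfies all the clues, so #194 ∈ draft.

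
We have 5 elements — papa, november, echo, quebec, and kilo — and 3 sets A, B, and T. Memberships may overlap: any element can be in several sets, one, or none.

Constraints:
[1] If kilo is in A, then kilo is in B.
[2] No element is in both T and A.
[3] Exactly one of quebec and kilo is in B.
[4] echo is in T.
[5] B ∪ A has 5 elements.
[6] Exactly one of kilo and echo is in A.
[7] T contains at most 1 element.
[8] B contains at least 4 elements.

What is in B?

B = {echo, kilo, november, papa}

From (4): echo ∈ T.
(2) (disjoint): echo ∉ A.
(6) (exactly one): kilo ∈ A.
(7): T already has 1, so the rest are out.
(1): kilo ∈ B.
(3) (exactly one): quebec ∉ B.
(8): only 4 candidates remain for B, so all are in.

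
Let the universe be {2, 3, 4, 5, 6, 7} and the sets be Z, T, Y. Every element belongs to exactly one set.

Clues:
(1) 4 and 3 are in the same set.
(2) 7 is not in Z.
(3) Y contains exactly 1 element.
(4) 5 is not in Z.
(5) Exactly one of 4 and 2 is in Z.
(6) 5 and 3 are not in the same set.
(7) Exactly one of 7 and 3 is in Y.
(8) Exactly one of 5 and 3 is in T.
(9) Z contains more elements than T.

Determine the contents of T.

From (2): 7 ∉ Z.
From (4): 5 ∉ Z.
Suppose 2 ∉ T: no assignment then satisfies all the clues, so 2 ∈ T.

T = {2, 5}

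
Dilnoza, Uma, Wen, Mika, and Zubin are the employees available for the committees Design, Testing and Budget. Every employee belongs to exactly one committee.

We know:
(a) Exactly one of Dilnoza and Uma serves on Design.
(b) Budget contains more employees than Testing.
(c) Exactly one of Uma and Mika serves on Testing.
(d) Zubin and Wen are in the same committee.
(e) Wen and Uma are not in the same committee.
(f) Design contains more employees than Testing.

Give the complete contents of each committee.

Design = {Dilnoza, Mika}; Testing = {Uma}; Budget = {Wen, Zubin}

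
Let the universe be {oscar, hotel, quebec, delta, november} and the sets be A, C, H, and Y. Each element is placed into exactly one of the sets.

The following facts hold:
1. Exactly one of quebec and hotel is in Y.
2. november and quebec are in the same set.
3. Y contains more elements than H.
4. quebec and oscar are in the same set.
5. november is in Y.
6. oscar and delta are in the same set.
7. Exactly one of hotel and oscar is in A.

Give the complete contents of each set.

A = {hotel}; C = {}; H = {}; Y = {delta, november, oscar, quebec}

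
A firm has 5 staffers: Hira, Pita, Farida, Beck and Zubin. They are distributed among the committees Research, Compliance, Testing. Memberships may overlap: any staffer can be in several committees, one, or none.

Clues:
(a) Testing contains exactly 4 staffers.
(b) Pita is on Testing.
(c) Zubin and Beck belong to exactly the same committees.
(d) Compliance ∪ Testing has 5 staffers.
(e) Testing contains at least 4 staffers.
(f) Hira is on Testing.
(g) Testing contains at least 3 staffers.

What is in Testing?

Testing = {Beck, Hira, Pita, Zubin}

From (b): Pita ∈ Testing.
From (f): Hira ∈ Testing.
Suppose Farida ∈ Testing: no assignment then satisfies all the clues, so Farida ∉ Testing.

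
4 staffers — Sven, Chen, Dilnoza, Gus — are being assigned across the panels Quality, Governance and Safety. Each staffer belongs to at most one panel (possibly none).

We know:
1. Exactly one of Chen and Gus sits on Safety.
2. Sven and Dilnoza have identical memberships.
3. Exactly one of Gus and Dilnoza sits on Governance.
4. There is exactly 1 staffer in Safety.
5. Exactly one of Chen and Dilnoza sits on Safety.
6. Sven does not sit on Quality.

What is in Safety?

Safety = {Chen}

From (6): Sven ∉ Quality.
(2): Dilnoza matches Sven: Dilnoza ∉ Quality.
Suppose Sven ∈ Safety: no assignment then satisfies all the clues, so Sven ∉ Safety.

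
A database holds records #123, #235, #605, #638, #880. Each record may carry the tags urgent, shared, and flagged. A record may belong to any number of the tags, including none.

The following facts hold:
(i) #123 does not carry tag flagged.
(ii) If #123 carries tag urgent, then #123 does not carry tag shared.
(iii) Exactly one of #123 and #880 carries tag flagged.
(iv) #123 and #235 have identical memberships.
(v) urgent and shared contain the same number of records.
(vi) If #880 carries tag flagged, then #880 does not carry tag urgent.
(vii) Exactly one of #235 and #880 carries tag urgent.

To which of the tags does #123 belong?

#123: urgent

From (i): #123 ∉ flagged.
(iii) (exactly one): #880 ∈ flagged.
(iv): #235 matches #123: #235 ∉ flagged.
(vi): #880 ∉ urgent.
(vii) (exactly one): #235 ∈ urgent.
(iv): #123 matches #235: #123 ∈ urgent.
(ii): #123 ∉ shared.
(iv): #235 matches #123: #235 ∉ shared.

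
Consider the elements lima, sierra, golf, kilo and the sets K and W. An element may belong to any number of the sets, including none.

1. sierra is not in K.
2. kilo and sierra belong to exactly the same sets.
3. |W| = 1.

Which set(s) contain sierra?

sierra: none

From (1): sierra ∉ K.
(2): kilo matches sierra: kilo ∉ K.
Suppose sierra ∈ W: no assignment then satisfies all the clues, so sierra ∉ W.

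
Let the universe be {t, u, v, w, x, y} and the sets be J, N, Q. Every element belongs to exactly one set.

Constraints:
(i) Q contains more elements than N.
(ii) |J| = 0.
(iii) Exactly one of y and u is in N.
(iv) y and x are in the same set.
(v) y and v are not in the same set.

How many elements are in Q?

4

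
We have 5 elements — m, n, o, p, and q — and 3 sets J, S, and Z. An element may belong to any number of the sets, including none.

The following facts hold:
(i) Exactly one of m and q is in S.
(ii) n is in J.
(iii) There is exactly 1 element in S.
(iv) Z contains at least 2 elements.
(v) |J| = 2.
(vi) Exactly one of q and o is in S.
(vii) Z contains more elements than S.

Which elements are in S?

S = {q}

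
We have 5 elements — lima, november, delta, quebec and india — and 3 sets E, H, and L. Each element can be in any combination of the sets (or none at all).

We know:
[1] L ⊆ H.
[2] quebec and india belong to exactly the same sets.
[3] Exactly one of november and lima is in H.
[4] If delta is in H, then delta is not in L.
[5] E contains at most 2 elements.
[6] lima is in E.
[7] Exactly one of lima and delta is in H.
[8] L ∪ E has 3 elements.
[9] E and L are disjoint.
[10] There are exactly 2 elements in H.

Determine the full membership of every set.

E = {delta, lima}; H = {delta, november}; L = {november}

From (6): lima ∈ E.
(9) (disjoint): lima ∉ L.
Suppose lima ∈ H: no assignment then satisfies all the clues, so lima ∉ H.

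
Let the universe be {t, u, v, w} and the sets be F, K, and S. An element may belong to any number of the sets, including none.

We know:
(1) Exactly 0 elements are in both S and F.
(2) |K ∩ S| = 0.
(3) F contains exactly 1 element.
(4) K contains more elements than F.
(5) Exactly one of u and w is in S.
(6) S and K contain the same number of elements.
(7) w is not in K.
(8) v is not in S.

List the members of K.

K = {u, v}

From (7): w ∉ K.
From (8): v ∉ S.
Suppose t ∈ K: no assignment then satisfies all the clues, so t ∉ K.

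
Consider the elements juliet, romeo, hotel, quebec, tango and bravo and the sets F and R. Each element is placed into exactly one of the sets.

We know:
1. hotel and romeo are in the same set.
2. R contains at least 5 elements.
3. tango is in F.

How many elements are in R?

From (3): tango ∈ F.
(2): only 5 candidates remain for R, so all are in.

5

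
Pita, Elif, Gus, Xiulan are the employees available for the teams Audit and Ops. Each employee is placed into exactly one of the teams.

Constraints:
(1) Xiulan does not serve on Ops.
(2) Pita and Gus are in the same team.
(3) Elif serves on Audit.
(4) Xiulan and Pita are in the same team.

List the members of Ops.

From (1): Xiulan ∉ Ops.
From (3): Elif ∈ Audit.
(4): Pita matches Xiulan: Pita ∉ Ops.
Only one team left: Pita ∈ Audit.
Only one team left: Xiulan ∈ Audit.
(2): Gus matches Pita: Gus ∈ Audit.

Ops = {}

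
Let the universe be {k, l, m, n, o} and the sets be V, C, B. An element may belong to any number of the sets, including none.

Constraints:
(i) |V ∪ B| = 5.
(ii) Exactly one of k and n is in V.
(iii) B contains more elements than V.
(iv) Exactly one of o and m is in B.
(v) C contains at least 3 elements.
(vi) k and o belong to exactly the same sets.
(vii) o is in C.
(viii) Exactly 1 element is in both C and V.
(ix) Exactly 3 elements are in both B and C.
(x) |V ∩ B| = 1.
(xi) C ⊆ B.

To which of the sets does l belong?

l: B

From (vii): o ∈ C.
(vi): k matches o: k ∈ C.
(xi) with k ∈ C: k ∈ B.
(xi) with o ∈ C: o ∈ B.
(iv) (exactly one): m ∉ B.
(xi) contrapositive: m ∉ C.
Suppose l ∈ V: no assignment then satisfies all the clues, so l ∉ V.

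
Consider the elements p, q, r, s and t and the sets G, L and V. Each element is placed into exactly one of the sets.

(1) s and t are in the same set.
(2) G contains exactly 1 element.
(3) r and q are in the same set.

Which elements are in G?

G = {p}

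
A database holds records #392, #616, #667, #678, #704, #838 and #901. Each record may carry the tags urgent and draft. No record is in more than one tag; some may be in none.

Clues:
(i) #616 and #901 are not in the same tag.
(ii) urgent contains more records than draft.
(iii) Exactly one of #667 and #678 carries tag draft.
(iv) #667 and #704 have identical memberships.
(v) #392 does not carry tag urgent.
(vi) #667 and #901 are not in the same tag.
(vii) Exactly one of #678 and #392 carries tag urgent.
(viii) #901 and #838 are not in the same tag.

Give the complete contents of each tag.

From (v): #392 ∉ urgent.
(vii) (exactly one): #678 ∈ urgent.
(iii) (exactly one): #667 ∈ draft.
(iv): #704 matches #667: #704 ∉ urgent.
(iv): #704 matches #667: #704 ∈ draft.
(vi): #901 ∉ draft.
Suppose #392 ∈ draft: no assignment then satisfies all the clues, so #392 ∉ draft.

urgent = {#616, #678, #838}; draft = {#667, #704}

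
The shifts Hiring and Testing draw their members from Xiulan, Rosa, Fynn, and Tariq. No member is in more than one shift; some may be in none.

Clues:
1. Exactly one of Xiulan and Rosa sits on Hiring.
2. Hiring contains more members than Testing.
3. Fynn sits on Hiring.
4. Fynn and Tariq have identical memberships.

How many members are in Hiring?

3

From (3): Fynn ∈ Hiring.
(4): Tariq matches Fynn: Tariq ∈ Hiring.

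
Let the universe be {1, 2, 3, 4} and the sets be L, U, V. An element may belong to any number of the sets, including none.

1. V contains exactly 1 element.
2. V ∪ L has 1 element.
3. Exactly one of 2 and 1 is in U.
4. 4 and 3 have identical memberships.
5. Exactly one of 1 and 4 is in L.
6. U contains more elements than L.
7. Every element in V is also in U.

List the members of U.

U = {1, 3, 4}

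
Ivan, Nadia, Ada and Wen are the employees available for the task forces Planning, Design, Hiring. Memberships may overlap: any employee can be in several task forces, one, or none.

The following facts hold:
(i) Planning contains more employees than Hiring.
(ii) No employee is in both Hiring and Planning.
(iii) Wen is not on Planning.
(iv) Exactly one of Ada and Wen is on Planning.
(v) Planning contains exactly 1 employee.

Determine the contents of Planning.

From (iii): Wen ∉ Planning.
(iv) (exactly one): Ada ∈ Planning.
(v): Planning already has 1, so the rest are out.
(ii) (disjoint): Ada ∉ Hiring.

Planning = {Ada}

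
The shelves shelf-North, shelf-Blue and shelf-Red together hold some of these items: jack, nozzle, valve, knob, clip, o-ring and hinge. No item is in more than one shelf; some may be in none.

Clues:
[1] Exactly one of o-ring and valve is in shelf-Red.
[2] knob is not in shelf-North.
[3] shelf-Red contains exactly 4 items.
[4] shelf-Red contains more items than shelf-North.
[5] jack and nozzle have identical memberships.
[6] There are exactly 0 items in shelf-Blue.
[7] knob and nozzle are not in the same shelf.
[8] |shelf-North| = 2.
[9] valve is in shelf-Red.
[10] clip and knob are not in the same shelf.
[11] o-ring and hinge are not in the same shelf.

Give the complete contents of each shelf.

From (2): knob ∉ shelf-North.
From (9): valve ∈ shelf-Red.
(1) (exactly one): o-ring ∉ shelf-Red.
(6): shelf-Blue already has 0, so the rest are out.
Suppose jack ∈ shelf-North: no assignment then satisfies all the clues, so jack ∉ shelf-North.

shelf-North = {clip, o-ring}; shelf-Blue = {}; shelf-Red = {hinge, jack, nozzle, valve}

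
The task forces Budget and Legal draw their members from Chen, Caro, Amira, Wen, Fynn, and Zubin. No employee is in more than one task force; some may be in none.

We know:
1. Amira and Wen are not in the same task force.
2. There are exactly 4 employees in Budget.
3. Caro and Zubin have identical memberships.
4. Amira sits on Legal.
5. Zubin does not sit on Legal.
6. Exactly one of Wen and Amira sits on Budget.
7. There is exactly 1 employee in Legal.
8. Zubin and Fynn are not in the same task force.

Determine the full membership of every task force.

Budget = {Caro, Chen, Wen, Zubin}; Legal = {Amira}

From (4): Amira ∈ Legal.
From (5): Zubin ∉ Legal.
(1): Wen ∉ Legal.
(3): Caro matches Zubin: Caro ∉ Legal.
(6) (exactly one): Wen ∈ Budget.
(7): Legal already has 1, so the rest are out.
Suppose Chen ∉ Budget: no assignment then satisfies all the clues, so Chen ∈ Budget.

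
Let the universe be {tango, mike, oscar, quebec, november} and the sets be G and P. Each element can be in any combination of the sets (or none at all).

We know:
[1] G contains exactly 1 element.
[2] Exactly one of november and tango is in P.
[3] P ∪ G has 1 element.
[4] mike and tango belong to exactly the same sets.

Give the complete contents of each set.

G = {november}; P = {november}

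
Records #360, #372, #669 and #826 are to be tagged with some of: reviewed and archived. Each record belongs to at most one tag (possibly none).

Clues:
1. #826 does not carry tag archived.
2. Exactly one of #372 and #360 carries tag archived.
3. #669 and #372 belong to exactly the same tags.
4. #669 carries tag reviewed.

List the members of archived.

archived = {#360}

From (1): #826 ∉ archived.
From (4): #669 ∈ reviewed.
(3): #372 matches #669: #372 ∈ reviewed.
(2) (exactly one): #360 ∈ archived.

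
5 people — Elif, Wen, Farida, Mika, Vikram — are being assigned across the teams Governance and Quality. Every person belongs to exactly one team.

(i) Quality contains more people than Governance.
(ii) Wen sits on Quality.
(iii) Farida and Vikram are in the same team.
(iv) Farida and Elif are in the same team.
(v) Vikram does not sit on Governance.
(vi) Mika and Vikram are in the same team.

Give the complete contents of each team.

Governance = {}; Quality = {Elif, Farida, Mika, Vikram, Wen}

From (ii): Wen ∈ Quality.
From (v): Vikram ∉ Governance.
(iii): Farida matches Vikram: Farida ∉ Governance.
(iv): Elif matches Farida: Elif ∉ Governance.
(vi): Mika matches Vikram: Mika ∉ Governance.
Only one team left: Elif ∈ Quality.
Only one team left: Farida ∈ Quality.
Only one team left: Mika ∈ Quality.
Only one team left: Vikram ∈ Quality.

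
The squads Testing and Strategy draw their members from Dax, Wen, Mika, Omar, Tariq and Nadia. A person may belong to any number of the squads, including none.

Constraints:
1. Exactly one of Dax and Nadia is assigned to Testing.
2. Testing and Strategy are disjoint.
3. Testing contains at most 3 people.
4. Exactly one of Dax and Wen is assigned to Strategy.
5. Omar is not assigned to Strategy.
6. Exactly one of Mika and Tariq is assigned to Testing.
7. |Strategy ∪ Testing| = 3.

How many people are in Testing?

2

From (5): Omar ∉ Strategy.
Suppose Wen ∈ Testing: no assignment then satisfies all the clues, so Wen ∉ Testing.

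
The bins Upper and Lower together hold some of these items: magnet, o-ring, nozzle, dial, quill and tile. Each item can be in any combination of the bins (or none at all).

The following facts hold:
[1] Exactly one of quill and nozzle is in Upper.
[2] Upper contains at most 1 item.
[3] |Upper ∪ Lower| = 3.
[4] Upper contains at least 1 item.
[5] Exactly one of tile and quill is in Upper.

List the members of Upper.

Upper = {quill}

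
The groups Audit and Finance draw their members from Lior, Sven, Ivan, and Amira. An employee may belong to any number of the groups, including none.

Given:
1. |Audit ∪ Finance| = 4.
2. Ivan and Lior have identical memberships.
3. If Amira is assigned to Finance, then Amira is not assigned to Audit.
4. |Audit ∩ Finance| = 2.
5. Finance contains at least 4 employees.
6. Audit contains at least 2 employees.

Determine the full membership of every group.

Audit = {Ivan, Lior}; Finance = {Amira, Ivan, Lior, Sven}

(5): only 4 candidates remain for Finance, so all are in.
(3): Amira ∉ Audit.
Suppose Lior ∉ Audit: no assignment then satisfies all the clues, so Lior ∈ Audit.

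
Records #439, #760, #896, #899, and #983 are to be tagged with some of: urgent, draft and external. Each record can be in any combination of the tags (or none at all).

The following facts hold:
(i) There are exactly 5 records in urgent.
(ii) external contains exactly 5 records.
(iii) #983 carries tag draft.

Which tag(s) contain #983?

#983: draft, external, urgent

From (iii): #983 ∈ draft.
(i): only 5 candidates remain for urgent, so all are in.
(ii): only 5 candidates remain for external, so all are in.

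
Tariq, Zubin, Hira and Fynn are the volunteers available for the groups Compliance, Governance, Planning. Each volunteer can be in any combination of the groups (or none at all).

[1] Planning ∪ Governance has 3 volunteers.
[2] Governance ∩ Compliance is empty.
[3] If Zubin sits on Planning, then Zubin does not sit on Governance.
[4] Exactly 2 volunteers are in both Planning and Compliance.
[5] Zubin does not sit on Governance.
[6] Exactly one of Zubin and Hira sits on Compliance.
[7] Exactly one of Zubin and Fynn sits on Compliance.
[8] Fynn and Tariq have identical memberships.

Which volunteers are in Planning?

Planning = {Fynn, Tariq, Zubin}

From (5): Zubin ∉ Governance.
Suppose Tariq ∉ Planning: no assignment then satisfies all the clues, so Tariq ∈ Planning.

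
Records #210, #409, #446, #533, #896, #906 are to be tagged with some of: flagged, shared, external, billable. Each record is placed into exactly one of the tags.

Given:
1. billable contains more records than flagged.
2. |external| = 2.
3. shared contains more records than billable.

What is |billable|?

1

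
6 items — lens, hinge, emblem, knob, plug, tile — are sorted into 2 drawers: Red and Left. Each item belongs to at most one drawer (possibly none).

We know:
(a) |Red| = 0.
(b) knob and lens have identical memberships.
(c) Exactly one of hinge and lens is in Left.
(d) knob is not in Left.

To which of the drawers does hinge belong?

hinge: Left

From (d): knob ∉ Left.
(a): Red already has 0, so the rest are out.
(b): lens matches knob: lens ∉ Left.
(c) (exactly one): hinge ∈ Left.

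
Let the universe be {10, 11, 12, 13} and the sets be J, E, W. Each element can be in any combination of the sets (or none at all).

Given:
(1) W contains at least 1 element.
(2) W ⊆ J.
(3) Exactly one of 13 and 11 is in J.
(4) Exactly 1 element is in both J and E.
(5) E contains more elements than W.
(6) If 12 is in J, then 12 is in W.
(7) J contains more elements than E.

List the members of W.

W = {12}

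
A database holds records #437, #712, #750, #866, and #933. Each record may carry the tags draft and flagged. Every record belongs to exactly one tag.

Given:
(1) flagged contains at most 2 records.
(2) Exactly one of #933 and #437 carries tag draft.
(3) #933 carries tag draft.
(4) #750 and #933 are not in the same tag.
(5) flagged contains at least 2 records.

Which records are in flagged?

flagged = {#437, #750}

From (3): #933 ∈ draft.
(2) (exactly one): #437 ∉ draft.
(4): #750 ∉ draft.
Only one tag left: #437 ∈ flagged.
Only one tag left: #750 ∈ flagged.
(1): flagged already has 2, so the rest are out.
Only one tag left: #712 ∈ draft.
Only one tag left: #866 ∈ draft.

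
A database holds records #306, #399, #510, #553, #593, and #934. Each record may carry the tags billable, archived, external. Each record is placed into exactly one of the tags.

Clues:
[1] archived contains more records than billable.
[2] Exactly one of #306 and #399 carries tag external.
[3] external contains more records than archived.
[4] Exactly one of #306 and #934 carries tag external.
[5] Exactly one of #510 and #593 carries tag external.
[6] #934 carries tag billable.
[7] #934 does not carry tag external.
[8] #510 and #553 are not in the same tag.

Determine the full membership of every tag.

billable = {#934}; archived = {#399, #510}; external = {#306, #553, #593}

From (6): #934 ∈ billable.
(4) (exactly one): #306 ∈ external.
(2) (exactly one): #399 ∉ external.
Suppose #399 ∈ billable: no assignment then satisfies all the clues, so #399 ∉ billable.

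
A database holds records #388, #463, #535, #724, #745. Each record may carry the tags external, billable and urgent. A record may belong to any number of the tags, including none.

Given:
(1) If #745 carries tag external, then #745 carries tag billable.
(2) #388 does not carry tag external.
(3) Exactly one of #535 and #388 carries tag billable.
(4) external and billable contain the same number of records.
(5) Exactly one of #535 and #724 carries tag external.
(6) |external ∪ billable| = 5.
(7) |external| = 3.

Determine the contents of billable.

billable = {#388, #724, #745}

From (2): #388 ∉ external.
Suppose #388 ∉ billable: no assignment then satisfies all the clues, so #388 ∈ billable.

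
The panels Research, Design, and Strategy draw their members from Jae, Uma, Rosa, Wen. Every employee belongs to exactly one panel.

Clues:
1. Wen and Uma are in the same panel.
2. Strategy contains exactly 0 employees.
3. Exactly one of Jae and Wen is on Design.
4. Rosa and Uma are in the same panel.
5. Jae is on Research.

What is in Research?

From (5): Jae ∈ Research.
(2): Strategy already has 0, so the rest are out.
(3) (exactly one): Wen ∈ Design.
(1): Uma matches Wen: Uma ∉ Research.
(1): Uma matches Wen: Uma ∈ Design.
(4): Rosa matches Uma: Rosa ∉ Research.
(4): Rosa matches Uma: Rosa ∈ Design.

Research = {Jae}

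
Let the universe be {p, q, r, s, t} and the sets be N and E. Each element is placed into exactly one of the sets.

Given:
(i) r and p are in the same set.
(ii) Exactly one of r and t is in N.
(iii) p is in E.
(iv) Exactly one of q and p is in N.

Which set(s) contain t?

From (iii): p ∈ E.
(i): r matches p: r ∉ N.
(i): r matches p: r ∈ E.
(ii) (exactly one): t ∈ N.
(iv) (exactly one): q ∈ N.

t: N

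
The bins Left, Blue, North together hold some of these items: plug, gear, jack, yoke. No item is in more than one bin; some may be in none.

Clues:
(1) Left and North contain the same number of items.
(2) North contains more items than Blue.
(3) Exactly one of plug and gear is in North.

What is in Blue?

Blue = {}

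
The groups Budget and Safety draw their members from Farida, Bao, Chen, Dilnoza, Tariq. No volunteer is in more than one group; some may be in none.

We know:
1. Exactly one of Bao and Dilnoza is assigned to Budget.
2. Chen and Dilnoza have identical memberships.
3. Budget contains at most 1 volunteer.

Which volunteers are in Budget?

Budget = {Bao}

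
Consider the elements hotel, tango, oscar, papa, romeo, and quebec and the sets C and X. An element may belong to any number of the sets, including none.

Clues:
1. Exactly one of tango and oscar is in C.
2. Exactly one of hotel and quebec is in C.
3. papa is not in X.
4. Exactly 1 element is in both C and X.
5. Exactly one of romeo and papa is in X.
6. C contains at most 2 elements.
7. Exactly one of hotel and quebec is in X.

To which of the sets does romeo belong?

romeo: X

From (3): papa ∉ X.
(5) (exactly one): romeo ∈ X.
Suppose romeo ∈ C: no assignment then satisfies all the clues, so romeo ∉ C.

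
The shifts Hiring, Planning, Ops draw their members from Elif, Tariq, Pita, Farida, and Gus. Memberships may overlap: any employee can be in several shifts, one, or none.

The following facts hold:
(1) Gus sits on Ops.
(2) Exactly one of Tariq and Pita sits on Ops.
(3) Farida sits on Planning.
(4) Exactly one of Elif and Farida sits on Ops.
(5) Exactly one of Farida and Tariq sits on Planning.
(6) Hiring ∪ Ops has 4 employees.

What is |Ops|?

3

From (1): Gus ∈ Ops.
From (3): Farida ∈ Planning.
(5) (exactly one): Tariq ∉ Planning.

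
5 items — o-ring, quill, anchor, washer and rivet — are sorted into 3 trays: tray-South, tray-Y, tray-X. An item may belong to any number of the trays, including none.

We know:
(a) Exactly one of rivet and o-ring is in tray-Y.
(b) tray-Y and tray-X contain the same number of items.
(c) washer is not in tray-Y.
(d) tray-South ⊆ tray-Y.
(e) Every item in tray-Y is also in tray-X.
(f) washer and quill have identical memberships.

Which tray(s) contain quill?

From (c): washer ∉ tray-Y.
(d) contrapositive: washer ∉ tray-South.
(f): quill matches washer: quill ∉ tray-South.
(f): quill matches washer: quill ∉ tray-Y.
Suppose quill ∈ tray-X: no assignment then satisfies all the clues, so quill ∉ tray-X.

quill: none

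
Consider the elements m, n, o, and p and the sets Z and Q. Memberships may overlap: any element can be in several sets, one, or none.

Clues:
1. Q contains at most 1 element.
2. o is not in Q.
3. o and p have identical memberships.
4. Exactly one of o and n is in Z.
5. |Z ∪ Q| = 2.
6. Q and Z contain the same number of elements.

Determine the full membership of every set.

Z = {n}; Q = {m}

From (2): o ∉ Q.
(3): p matches o: p ∉ Q.
Suppose m ∈ Z: no assignment then satisfies all the clues, so m ∉ Z.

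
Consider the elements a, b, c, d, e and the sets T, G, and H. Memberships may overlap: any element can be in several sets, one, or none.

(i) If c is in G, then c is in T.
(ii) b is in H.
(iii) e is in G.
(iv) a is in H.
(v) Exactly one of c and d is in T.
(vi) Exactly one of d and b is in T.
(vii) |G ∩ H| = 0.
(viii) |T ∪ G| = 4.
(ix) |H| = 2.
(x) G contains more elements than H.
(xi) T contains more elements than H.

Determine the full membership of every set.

T = {b, c, e}; G = {c, d, e}; H = {a, b}

From (ii): b ∈ H.
From (iii): e ∈ G.
From (iv): a ∈ H.
(ix): H already has 2, so the rest are out.
Suppose a ∈ T: no assignment then satisfies all the clues, so a ∉ T.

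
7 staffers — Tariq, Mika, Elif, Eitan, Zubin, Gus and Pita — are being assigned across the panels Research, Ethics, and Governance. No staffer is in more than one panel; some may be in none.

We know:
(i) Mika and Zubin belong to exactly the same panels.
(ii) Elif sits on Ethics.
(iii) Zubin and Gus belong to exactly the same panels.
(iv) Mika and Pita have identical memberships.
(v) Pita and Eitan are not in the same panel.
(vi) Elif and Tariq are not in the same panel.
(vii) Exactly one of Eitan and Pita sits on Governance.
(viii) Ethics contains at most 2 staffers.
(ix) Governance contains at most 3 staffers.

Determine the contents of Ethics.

Ethics = {Elif}

From (ii): Elif ∈ Ethics.
(vi): Tariq ∉ Ethics.
Suppose Mika ∈ Ethics: no assignment then satisfies all the clues, so Mika ∉ Ethics.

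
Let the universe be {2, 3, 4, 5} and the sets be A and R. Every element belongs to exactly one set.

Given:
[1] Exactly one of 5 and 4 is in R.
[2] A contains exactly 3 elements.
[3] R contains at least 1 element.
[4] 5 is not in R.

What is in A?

A = {2, 3, 5}

From (4): 5 ∉ R.
(1) (exactly one): 4 ∈ R.
(2): only 3 candidates remain for A, so all are in.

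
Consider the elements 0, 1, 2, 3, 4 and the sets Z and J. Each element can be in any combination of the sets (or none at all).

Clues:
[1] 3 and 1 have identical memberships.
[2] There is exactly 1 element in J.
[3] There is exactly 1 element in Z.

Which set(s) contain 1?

1: none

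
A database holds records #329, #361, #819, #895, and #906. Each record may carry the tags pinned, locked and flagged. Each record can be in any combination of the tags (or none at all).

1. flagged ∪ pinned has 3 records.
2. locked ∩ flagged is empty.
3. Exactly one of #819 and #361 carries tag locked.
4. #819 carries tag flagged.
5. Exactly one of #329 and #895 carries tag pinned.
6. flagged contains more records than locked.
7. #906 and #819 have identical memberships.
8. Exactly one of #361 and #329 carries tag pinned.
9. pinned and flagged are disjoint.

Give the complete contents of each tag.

From (4): #819 ∈ flagged.
(2) (disjoint): #819 ∉ locked.
(3) (exactly one): #361 ∈ locked.
(7): #906 matches #819: #906 ∉ locked.
(7): #906 matches #819: #906 ∈ flagged.
(9) (disjoint): #819 ∉ pinned.
(9) (disjoint): #906 ∉ pinned.
(2) (disjoint): #361 ∉ flagged.
Suppose #329 ∉ pinned: no assignment then satisfies all the clues, so #329 ∈ pinned.

pinned = {#329}; locked = {#361}; flagged = {#819, #906}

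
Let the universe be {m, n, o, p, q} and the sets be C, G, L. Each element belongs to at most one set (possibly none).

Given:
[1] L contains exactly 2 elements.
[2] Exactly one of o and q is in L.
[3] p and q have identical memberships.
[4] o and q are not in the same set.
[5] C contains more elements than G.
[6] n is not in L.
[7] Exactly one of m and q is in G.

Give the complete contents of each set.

From (6): n ∉ L.
Suppose m ∈ C: no assignment then satisfies all the clues, so m ∉ C.

C = {n, o}; G = {m}; L = {p, q}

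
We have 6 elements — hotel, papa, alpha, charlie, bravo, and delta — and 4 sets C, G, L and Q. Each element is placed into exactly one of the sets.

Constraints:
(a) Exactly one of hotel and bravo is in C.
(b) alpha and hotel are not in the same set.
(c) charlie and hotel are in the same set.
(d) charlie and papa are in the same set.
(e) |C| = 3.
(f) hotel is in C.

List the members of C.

C = {charlie, hotel, papa}

From (f): hotel ∈ C.
(a) (exactly one): bravo ∉ C.
(b): alpha ∉ C.
(c): charlie matches hotel: charlie ∈ C.
(d): papa matches charlie: papa ∈ C.
(e): C already has 3, so the rest are out.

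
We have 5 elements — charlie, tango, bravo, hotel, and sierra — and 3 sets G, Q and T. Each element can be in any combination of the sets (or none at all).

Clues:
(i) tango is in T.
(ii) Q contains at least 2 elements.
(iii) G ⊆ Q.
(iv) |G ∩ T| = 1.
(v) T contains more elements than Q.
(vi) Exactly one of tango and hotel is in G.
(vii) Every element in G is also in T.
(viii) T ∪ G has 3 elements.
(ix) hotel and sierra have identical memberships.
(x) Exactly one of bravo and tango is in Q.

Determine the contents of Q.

Q = {charlie, tango}

From (i): tango ∈ T.
Suppose charlie ∉ Q: no assignment then satisfies all the clues, so charlie ∈ Q.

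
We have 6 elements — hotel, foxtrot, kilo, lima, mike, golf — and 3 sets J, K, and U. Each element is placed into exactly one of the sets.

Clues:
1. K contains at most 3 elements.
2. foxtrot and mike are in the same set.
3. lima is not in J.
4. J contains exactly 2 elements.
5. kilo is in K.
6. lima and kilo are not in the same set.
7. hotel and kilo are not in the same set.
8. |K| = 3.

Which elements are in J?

J = {golf, hotel}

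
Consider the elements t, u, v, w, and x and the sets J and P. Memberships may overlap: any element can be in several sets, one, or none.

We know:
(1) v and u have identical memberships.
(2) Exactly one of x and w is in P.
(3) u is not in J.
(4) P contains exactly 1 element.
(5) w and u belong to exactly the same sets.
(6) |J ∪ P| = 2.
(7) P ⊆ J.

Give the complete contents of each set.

From (3): u ∉ J.
(1): v matches u: v ∉ J.
(5): w matches u: w ∉ J.
(7) contrapositive: u ∉ P.
(7) contrapositive: v ∉ P.
(7) contrapositive: w ∉ P.
(2) (exactly one): x ∈ P.
(4): P already has 1, so the rest are out.
(7) with x ∈ P: x ∈ J.
Suppose t ∉ J: no assignment then satisfies all the clues, so t ∈ J.

J = {t, x}; P = {x}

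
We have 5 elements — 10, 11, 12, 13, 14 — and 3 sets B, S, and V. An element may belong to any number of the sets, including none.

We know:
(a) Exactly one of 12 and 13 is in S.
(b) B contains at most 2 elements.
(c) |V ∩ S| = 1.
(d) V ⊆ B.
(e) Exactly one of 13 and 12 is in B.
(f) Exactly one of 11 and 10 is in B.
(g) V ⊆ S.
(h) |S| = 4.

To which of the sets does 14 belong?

14: S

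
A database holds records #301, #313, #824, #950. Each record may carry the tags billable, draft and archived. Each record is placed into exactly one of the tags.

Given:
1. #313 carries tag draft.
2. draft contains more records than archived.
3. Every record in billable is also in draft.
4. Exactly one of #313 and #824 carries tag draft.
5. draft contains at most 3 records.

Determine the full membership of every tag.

billable = {}; draft = {#301, #313, #950}; archived = {#824}

From (1): #313 ∈ draft.
(4) (exactly one): #824 ∉ draft.
(3) contrapositive: #824 ∉ billable.
Only one tag left: #824 ∈ archived.
Suppose #301 ∈ billable: no assignment then satisfies all the clues, so #301 ∉ billable.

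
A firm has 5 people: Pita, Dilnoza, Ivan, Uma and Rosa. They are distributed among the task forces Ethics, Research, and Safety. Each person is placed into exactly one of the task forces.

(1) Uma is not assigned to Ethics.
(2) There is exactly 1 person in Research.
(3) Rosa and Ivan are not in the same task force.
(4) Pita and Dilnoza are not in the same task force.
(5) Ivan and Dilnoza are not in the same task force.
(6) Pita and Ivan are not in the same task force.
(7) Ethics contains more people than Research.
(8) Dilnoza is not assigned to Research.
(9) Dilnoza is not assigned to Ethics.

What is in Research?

From (1): Uma ∉ Ethics.
From (8): Dilnoza ∉ Research.
From (9): Dilnoza ∉ Ethics.
Only one task force left: Dilnoza ∈ Safety.
(4): Pita ∉ Safety.
(5): Ivan ∉ Safety.
Suppose Pita ∈ Research: no assignment then satisfies all the clues, so Pita ∉ Research.

Research = {Ivan}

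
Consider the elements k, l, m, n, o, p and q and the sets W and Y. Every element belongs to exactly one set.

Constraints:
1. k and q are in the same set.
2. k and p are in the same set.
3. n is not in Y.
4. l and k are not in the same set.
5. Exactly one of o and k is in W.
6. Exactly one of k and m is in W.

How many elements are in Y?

3

From (3): n ∉ Y.
Only one set left: n ∈ W.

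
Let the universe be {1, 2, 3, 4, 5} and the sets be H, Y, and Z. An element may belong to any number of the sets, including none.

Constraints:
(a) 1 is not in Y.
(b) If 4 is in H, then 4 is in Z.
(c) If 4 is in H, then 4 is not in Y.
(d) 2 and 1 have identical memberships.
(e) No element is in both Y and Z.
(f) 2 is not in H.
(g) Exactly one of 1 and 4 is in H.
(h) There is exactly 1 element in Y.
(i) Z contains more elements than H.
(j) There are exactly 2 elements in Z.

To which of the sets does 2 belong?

From (a): 1 ∉ Y.
From (f): 2 ∉ H.
(d): 1 matches 2: 1 ∉ H.
(d): 2 matches 1: 2 ∉ Y.
(g) (exactly one): 4 ∈ H.
(b): 4 ∈ Z.
(c): 4 ∉ Y.
Suppose 2 ∈ Z: no assignment then satisfies all the clues, so 2 ∉ Z.

2: none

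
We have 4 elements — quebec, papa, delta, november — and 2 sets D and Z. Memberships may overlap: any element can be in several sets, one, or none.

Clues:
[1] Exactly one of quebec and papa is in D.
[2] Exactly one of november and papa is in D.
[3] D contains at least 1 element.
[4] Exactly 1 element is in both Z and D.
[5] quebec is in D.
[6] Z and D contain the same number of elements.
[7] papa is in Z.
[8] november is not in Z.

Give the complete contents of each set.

D = {november, quebec}; Z = {papa, quebec}

From (5): quebec ∈ D.
From (7): papa ∈ Z.
From (8): november ∉ Z.
(1) (exactly one): papa ∉ D.
(2) (exactly one): november ∈ D.
Suppose quebec ∉ Z: no assignment then satisfies all the clues, so quebec ∈ Z.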